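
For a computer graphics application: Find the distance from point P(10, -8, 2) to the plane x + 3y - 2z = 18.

distance = |a·x₀ + b·y₀ + c·z₀ - d| / √(a² + b² + c²)
  = |1·10 + 3·(-8) + (-2)·2 - 18| / √(1² + 3² + (-2)²)
  = |10 - 24 - 4 - 18| / √(1 + 9 + 4)
  = |-36| / √14
  = 36 / 3.742
  ≈ 9.621

9.621


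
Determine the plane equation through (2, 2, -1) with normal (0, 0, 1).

The plane through P with normal n = (a, b, c) satisfies n·(r - P) = 0,
i.e. ax + by + cz = a·x₀ + b·y₀ + c·z₀.
d = 0·2 + 0·2 + 1·(-1)
  = 0 + 0 - 1
  = -1
Equation: z = -1

z = -1


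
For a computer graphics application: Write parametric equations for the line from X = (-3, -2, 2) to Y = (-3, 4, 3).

Direction vector d = Y - X = (-3 + 3, 4 + 2, 3 - 2) = (0, 6, 1)
Parametric form r = X + t·d:
x = -3, y = -2 + 6t, z = 2 + t

x = -3, y = -2 + 6t, z = 2 + t


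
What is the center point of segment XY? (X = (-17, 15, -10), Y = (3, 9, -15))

M = ((x₁+x₂)/2, (y₁+y₂)/2, (z₁+z₂)/2)
  = ((-17 + 3)/2, (15 + 9)/2, (-10 - 15)/2)
  = (-14/2, 24/2, -25/2)
  = (-7, 12, -12.5)

(-7, 12, -12.5)


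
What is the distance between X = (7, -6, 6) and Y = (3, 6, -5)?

d = √[(x₂-x₁)² + (y₂-y₁)² + (z₂-z₁)²]
  = √[(-4)² + 12² + (-11)²]
  = √[16 + 144 + 121]
  = √281
  ≈ 16.76

16.76


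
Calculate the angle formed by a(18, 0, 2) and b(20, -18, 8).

a·b = 18·20 + 0·(-18) + 2·8 = 360 + 0 + 16 = 376
|a| = √(18² + 0² + 2²) = √328 ≈ 18.11
|b| = √(20² + (-18)² + 8²) = √788 ≈ 28.07
cos θ = (a·b)/(|a||b|) = 376/(18.11·28.07) ≈ 0.7396
θ = arccos(0.7396) ≈ 42.3°

42.3°


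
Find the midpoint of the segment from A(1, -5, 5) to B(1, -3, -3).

M = ((x₁+x₂)/2, (y₁+y₂)/2, (z₁+z₂)/2)
  = ((1 + 1)/2, (-5 - 3)/2, (5 - 3)/2)
  = (2/2, -8/2, 2/2)
  = (1, -4, 1)

(1, -4, 1)


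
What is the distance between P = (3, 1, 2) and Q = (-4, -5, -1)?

d = √[(x₂-x₁)² + (y₂-y₁)² + (z₂-z₁)²]
  = √[(-7)² + (-6)² + (-3)²]
  = √[49 + 36 + 9]
  = √94
  ≈ 9.695

9.695


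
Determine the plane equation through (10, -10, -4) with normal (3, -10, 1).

The plane through P with normal n = (a, b, c) satisfies n·(r - P) = 0,
i.e. ax + by + cz = a·x₀ + b·y₀ + c·z₀.
d = 3·10 + (-10)·(-10) + 1·(-4)
  = 30 + 100 - 4
  = 126
Equation: 3x - 10y + z = 126

3x - 10y + z = 126


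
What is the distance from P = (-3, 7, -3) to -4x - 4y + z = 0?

distance = |a·x₀ + b·y₀ + c·z₀ - d| / √(a² + b² + c²)
  = |(-4)·(-3) + (-4)·7 + 1·(-3) - 0| / √((-4)² + (-4)² + 1²)
  = |12 - 28 - 3 + 0| / √(16 + 16 + 1)
  = |-19| / √33
  = 19 / 5.745
  ≈ 3.307

3.307


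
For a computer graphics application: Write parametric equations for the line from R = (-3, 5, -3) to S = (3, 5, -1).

Direction vector d = S - R = (3 + 3, 5 - 5, -1 + 3) = (6, 0, 2)
Parametric form r = R + t·d:
x = -3 + 6t, y = 5, z = -3 + 2t

x = -3 + 6t, y = 5, z = -3 + 2t


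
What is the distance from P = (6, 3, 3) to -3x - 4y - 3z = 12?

distance = |a·x₀ + b·y₀ + c·z₀ - d| / √(a² + b² + c²)
  = |(-3)·6 + (-4)·3 + (-3)·3 - 12| / √((-3)² + (-4)² + (-3)²)
  = |-18 - 12 - 9 - 12| / √(9 + 16 + 9)
  = |-51| / √34
  = 51 / 5.831
  ≈ 8.746

8.746


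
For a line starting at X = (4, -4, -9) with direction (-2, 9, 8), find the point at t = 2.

P(t) = X + t·d
  = (4 + (-2)·2, -4 + 9·2, -9 + 8·2)
  = (4 - 4, -4 + 18, -9 + 16)
  = (0, 14, 7)

(0, 14, 7)


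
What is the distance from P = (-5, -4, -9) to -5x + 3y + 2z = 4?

distance = |a·x₀ + b·y₀ + c·z₀ - d| / √(a² + b² + c²)
  = |(-5)·(-5) + 3·(-4) + 2·(-9) - 4| / √((-5)² + 3² + 2²)
  = |25 - 12 - 18 - 4| / √(25 + 9 + 4)
  = |-9| / √38
  = 9 / 6.164
  ≈ 1.46

1.46


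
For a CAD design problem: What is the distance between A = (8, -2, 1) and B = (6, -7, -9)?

d = √[(x₂-x₁)² + (y₂-y₁)² + (z₂-z₁)²]
  = √[(-2)² + (-5)² + (-10)²]
  = √[4 + 25 + 100]
  = √129
  ≈ 11.36

11.36


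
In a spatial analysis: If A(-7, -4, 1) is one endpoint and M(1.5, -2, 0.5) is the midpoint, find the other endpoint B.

B = 2M - A
  = (2·1.5 - (-7), 2·(-2) - (-4), 2·0.5 - 1)
  = (3 + 7, -4 + 4, 1 - 1)
  = (10, 0, 0)

(10, 0, 0)


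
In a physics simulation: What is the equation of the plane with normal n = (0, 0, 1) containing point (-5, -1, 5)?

The plane through P with normal n = (a, b, c) satisfies n·(r - P) = 0,
i.e. ax + by + cz = a·x₀ + b·y₀ + c·z₀.
d = 0·(-5) + 0·(-1) + 1·5
  = 0 + 0 + 5
  = 5
Equation: z = 5

z = 5


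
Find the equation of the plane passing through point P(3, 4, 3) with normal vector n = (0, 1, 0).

The plane through P with normal n = (a, b, c) satisfies n·(r - P) = 0,
i.e. ax + by + cz = a·x₀ + b·y₀ + c·z₀.
d = 0·3 + 1·4 + 0·3
  = 0 + 4 + 0
  = 4
Equation: y = 4

y = 4


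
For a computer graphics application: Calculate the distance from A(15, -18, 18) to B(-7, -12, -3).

d = √[(x₂-x₁)² + (y₂-y₁)² + (z₂-z₁)²]
  = √[(-22)² + 6² + (-21)²]
  = √[484 + 36 + 441]
  = √961
  ≈ 31

31


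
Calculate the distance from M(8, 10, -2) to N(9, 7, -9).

d = √[(x₂-x₁)² + (y₂-y₁)² + (z₂-z₁)²]
  = √[1² + (-3)² + (-7)²]
  = √[1 + 9 + 49]
  = √59
  ≈ 7.681

7.681


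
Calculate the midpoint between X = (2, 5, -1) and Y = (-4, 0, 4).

M = ((x₁+x₂)/2, (y₁+y₂)/2, (z₁+z₂)/2)
  = ((2 - 4)/2, (5 + 0)/2, (-1 + 4)/2)
  = (-2/2, 5/2, 3/2)
  = (-1, 2.5, 1.5)

(-1, 2.5, 1.5)


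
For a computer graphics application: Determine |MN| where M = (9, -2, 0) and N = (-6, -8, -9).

d = √[(x₂-x₁)² + (y₂-y₁)² + (z₂-z₁)²]
  = √[(-15)² + (-6)² + (-9)²]
  = √[225 + 36 + 81]
  = √342
  ≈ 18.49

18.49


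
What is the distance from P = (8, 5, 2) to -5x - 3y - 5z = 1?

distance = |a·x₀ + b·y₀ + c·z₀ - d| / √(a² + b² + c²)
  = |(-5)·8 + (-3)·5 + (-5)·2 - 1| / √((-5)² + (-3)² + (-5)²)
  = |-40 - 15 - 10 - 1| / √(25 + 9 + 25)
  = |-66| / √59
  = 66 / 7.681
  ≈ 8.592

8.592


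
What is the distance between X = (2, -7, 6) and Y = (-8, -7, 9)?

d = √[(x₂-x₁)² + (y₂-y₁)² + (z₂-z₁)²]
  = √[(-10)² + 0² + 3²]
  = √[100 + 0 + 9]
  = √109
  ≈ 10.44

10.44


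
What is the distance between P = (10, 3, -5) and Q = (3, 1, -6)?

d = √[(x₂-x₁)² + (y₂-y₁)² + (z₂-z₁)²]
  = √[(-7)² + (-2)² + (-1)²]
  = √[49 + 4 + 1]
  = √54
  ≈ 7.348

7.348


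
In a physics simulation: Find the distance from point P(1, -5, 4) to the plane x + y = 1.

distance = |a·x₀ + b·y₀ + c·z₀ - d| / √(a² + b² + c²)
  = |1·1 + 1·(-5) + 0·4 - 1| / √(1² + 1² + 0²)
  = |1 - 5 + 0 - 1| / √(1 + 1 + 0)
  = |-5| / √2
  = 5 / 1.414
  ≈ 3.536

3.536


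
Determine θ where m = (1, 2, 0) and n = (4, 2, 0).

m·n = 1·4 + 2·2 + 0·0 = 4 + 4 + 0 = 8
|m| = √(1² + 2² + 0²) = √5 ≈ 2.236
|n| = √(4² + 2² + 0²) = √20 ≈ 4.472
cos θ = (m·n)/(|m||n|) = 8/(2.236·4.472) ≈ 0.8
θ = arccos(0.8) ≈ 36.87°

36.87°


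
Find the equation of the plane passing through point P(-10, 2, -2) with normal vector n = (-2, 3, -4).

The plane through P with normal n = (a, b, c) satisfies n·(r - P) = 0,
i.e. ax + by + cz = a·x₀ + b·y₀ + c·z₀.
d = (-2)·(-10) + 3·2 + (-4)·(-2)
  = 20 + 6 + 8
  = 34
Equation: -2x + 3y - 4z = 34

-2x + 3y - 4z = 34


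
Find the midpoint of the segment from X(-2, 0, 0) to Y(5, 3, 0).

M = ((x₁+x₂)/2, (y₁+y₂)/2, (z₁+z₂)/2)
  = ((-2 + 5)/2, (0 + 3)/2, (0 + 0)/2)
  = (3/2, 3/2, 0/2)
  = (1.5, 1.5, 0)

(1.5, 1.5, 0)


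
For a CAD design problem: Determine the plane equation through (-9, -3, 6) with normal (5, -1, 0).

The plane through P with normal n = (a, b, c) satisfies n·(r - P) = 0,
i.e. ax + by + cz = a·x₀ + b·y₀ + c·z₀.
d = 5·(-9) + (-1)·(-3) + 0·6
  = -45 + 3 + 0
  = -42
Equation: 5x - y = -42

5x - y = -42


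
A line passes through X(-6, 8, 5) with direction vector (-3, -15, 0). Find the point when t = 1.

P(t) = X + t·d
  = (-6 + (-3)·1, 8 + (-15)·1, 5 + 0·1)
  = (-6 - 3, 8 - 15, 5 + 0)
  = (-9, -7, 5)

(-9, -7, 5)


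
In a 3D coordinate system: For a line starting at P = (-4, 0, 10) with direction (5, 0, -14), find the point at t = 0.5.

P(t) = P + t·d
  = (-4 + 5·0.5, 0 + 0·0.5, 10 + (-14)·0.5)
  = (-4 + 2.5, 0 + 0, 10 - 7)
  = (-1.5, 0, 3)

(-1.5, 0, 3)


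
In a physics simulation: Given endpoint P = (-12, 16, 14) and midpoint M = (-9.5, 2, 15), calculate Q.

Q = 2M - P
  = (2·(-9.5) - (-12), 2·2 - 16, 2·15 - 14)
  = (-19 + 12, 4 - 16, 30 - 14)
  = (-7, -12, 16)

(-7, -12, 16)


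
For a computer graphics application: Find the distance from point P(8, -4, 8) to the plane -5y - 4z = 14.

distance = |a·x₀ + b·y₀ + c·z₀ - d| / √(a² + b² + c²)
  = |0·8 + (-5)·(-4) + (-4)·8 - 14| / √(0² + (-5)² + (-4)²)
  = |0 + 20 - 32 - 14| / √(0 + 25 + 16)
  = |-26| / √41
  = 26 / 6.403
  ≈ 4.061

4.061


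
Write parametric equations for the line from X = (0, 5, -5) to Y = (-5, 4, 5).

Direction vector d = Y - X = (-5 + 0, 4 - 5, 5 + 5) = (-5, -1, 10)
Parametric form r = X + t·d:
x = 0 - 5t, y = 5 - t, z = -5 + 10t

x = 0 - 5t, y = 5 - t, z = -5 + 10t


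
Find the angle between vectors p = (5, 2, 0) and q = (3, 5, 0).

p·q = 5·3 + 2·5 + 0·0 = 15 + 10 + 0 = 25
|p| = √(5² + 2² + 0²) = √29 ≈ 5.385
|q| = √(3² + 5² + 0²) = √34 ≈ 5.831
cos θ = (p·q)/(|p||q|) = 25/(5.385·5.831) ≈ 0.7962
θ = arccos(0.7962) ≈ 37.23°

37.23°


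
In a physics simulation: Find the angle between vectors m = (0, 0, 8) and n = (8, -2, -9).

m·n = 0·8 + 0·(-2) + 8·(-9) = 0 + 0 - 72 = -72
|m| = √(0² + 0² + 8²) = √64 ≈ 8
|n| = √(8² + (-2)² + (-9)²) = √149 ≈ 12.21
cos θ = (m·n)/(|m||n|) = -72/(8·12.21) ≈ -0.7373
θ = arccos(-0.7373) ≈ 137.5°

137.5°


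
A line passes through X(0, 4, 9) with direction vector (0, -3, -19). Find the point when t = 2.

P(t) = X + t·d
  = (0 + 0·2, 4 + (-3)·2, 9 + (-19)·2)
  = (0 + 0, 4 - 6, 9 - 38)
  = (0, -2, -29)

(0, -2, -29)


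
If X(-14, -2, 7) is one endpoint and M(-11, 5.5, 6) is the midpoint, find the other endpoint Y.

Y = 2M - X
  = (2·(-11) - (-14), 2·5.5 - (-2), 2·6 - 7)
  = (-22 + 14, 11 + 2, 12 - 7)
  = (-8, 13, 5)

(-8, 13, 5)


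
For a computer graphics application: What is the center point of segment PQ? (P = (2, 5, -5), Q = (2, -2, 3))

M = ((x₁+x₂)/2, (y₁+y₂)/2, (z₁+z₂)/2)
  = ((2 + 2)/2, (5 - 2)/2, (-5 + 3)/2)
  = (4/2, 3/2, -2/2)
  = (2, 1.5, -1)

(2, 1.5, -1)


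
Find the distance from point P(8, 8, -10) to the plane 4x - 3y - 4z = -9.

distance = |a·x₀ + b·y₀ + c·z₀ - d| / √(a² + b² + c²)
  = |4·8 + (-3)·8 + (-4)·(-10) - (-9)| / √(4² + (-3)² + (-4)²)
  = |32 - 24 + 40 + 9| / √(16 + 9 + 16)
  = |57| / √41
  = 57 / 6.403
  ≈ 8.902

8.902


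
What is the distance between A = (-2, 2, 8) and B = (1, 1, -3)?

d = √[(x₂-x₁)² + (y₂-y₁)² + (z₂-z₁)²]
  = √[3² + (-1)² + (-11)²]
  = √[9 + 1 + 121]
  = √131
  ≈ 11.45

11.45


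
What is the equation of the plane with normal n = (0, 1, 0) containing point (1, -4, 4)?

The plane through P with normal n = (a, b, c) satisfies n·(r - P) = 0,
i.e. ax + by + cz = a·x₀ + b·y₀ + c·z₀.
d = 0·1 + 1·(-4) + 0·4
  = 0 - 4 + 0
  = -4
Equation: y = -4

y = -4


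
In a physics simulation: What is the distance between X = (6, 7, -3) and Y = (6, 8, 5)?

d = √[(x₂-x₁)² + (y₂-y₁)² + (z₂-z₁)²]
  = √[0² + 1² + 8²]
  = √[0 + 1 + 64]
  = √65
  ≈ 8.062

8.062


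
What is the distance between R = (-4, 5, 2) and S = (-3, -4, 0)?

d = √[(x₂-x₁)² + (y₂-y₁)² + (z₂-z₁)²]
  = √[1² + (-9)² + (-2)²]
  = √[1 + 81 + 4]
  = √86
  ≈ 9.274

9.274


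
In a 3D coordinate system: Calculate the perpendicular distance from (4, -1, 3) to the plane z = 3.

distance = |a·x₀ + b·y₀ + c·z₀ - d| / √(a² + b² + c²)
  = |0·4 + 0·(-1) + 1·3 - 3| / √(0² + 0² + 1²)
  = |0 + 0 + 3 - 3| / √(0 + 0 + 1)
  = |0| / √1
  = 0 / 1
  ≈ 0

0


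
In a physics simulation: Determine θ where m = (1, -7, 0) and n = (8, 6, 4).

m·n = 1·8 + (-7)·6 + 0·4 = 8 - 42 + 0 = -34
|m| = √(1² + (-7)² + 0²) = √50 ≈ 7.071
|n| = √(8² + 6² + 4²) = √116 ≈ 10.77
cos θ = (m·n)/(|m||n|) = -34/(7.071·10.77) ≈ -0.4464
θ = arccos(-0.4464) ≈ 116.5°

116.5°


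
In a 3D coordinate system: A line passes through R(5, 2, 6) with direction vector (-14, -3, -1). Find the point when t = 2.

P(t) = R + t·d
  = (5 + (-14)·2, 2 + (-3)·2, 6 + (-1)·2)
  = (5 - 28, 2 - 6, 6 - 2)
  = (-23, -4, 4)

(-23, -4, 4)


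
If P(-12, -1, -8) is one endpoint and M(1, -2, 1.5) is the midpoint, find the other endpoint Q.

Q = 2M - P
  = (2·1 - (-12), 2·(-2) - (-1), 2·1.5 - (-8))
  = (2 + 12, -4 + 1, 3 + 8)
  = (14, -3, 11)

(14, -3, 11)


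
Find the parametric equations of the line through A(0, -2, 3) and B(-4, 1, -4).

Direction vector d = B - A = (-4 + 0, 1 + 2, -4 - 3) = (-4, 3, -7)
Parametric form r = A + t·d:
x = 0 - 4t, y = -2 + 3t, z = 3 - 7t

x = 0 - 4t, y = -2 + 3t, z = 3 - 7t


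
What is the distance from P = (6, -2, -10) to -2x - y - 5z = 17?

distance = |a·x₀ + b·y₀ + c·z₀ - d| / √(a² + b² + c²)
  = |(-2)·6 + (-1)·(-2) + (-5)·(-10) - 17| / √((-2)² + (-1)² + (-5)²)
  = |-12 + 2 + 50 - 17| / √(4 + 1 + 25)
  = |23| / √30
  = 23 / 5.477
  ≈ 4.199

4.199


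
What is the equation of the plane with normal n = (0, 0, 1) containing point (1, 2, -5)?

The plane through P with normal n = (a, b, c) satisfies n·(r - P) = 0,
i.e. ax + by + cz = a·x₀ + b·y₀ + c·z₀.
d = 0·1 + 0·2 + 1·(-5)
  = 0 + 0 - 5
  = -5
Equation: z = -5

z = -5


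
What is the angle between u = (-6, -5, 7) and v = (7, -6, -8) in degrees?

u·v = (-6)·7 + (-5)·(-6) + 7·(-8) = -42 + 30 - 56 = -68
|u| = √((-6)² + (-5)² + 7²) = √110 ≈ 10.49
|v| = √(7² + (-6)² + (-8)²) = √149 ≈ 12.21
cos θ = (u·v)/(|u||v|) = -68/(10.49·12.21) ≈ -0.5312
θ = arccos(-0.5312) ≈ 122.1°

122.1°


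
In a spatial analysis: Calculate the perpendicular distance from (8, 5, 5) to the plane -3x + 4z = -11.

distance = |a·x₀ + b·y₀ + c·z₀ - d| / √(a² + b² + c²)
  = |(-3)·8 + 0·5 + 4·5 - (-11)| / √((-3)² + 0² + 4²)
  = |-24 + 0 + 20 + 11| / √(9 + 0 + 16)
  = |7| / √25
  = 7 / 5
  ≈ 1.4

1.4


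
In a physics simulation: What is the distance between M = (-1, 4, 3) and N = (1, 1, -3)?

d = √[(x₂-x₁)² + (y₂-y₁)² + (z₂-z₁)²]
  = √[2² + (-3)² + (-6)²]
  = √[4 + 9 + 36]
  = √49
  ≈ 7

7


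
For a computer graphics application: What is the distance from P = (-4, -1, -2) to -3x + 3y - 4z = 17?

distance = |a·x₀ + b·y₀ + c·z₀ - d| / √(a² + b² + c²)
  = |(-3)·(-4) + 3·(-1) + (-4)·(-2) - 17| / √((-3)² + 3² + (-4)²)
  = |12 - 3 + 8 - 17| / √(9 + 9 + 16)
  = |0| / √34
  = 0 / 5.831
  ≈ 0

0


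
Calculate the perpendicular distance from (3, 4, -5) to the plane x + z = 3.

distance = |a·x₀ + b·y₀ + c·z₀ - d| / √(a² + b² + c²)
  = |1·3 + 0·4 + 1·(-5) - 3| / √(1² + 0² + 1²)
  = |3 + 0 - 5 - 3| / √(1 + 0 + 1)
  = |-5| / √2
  = 5 / 1.414
  ≈ 3.536

3.536


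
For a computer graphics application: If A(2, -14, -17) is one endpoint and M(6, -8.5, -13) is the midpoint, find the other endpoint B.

B = 2M - A
  = (2·6 - 2, 2·(-8.5) - (-14), 2·(-13) - (-17))
  = (12 - 2, -17 + 14, -26 + 17)
  = (10, -3, -9)

(10, -3, -9)


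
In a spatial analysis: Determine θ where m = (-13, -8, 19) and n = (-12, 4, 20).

m·n = (-13)·(-12) + (-8)·4 + 19·20 = 156 - 32 + 380 = 504
|m| = √((-13)² + (-8)² + 19²) = √594 ≈ 24.37
|n| = √((-12)² + 4² + 20²) = √560 ≈ 23.66
cos θ = (m·n)/(|m||n|) = 504/(24.37·23.66) ≈ 0.8739
θ = arccos(0.8739) ≈ 29.09°

29.09°


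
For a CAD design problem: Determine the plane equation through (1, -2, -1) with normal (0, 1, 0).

The plane through P with normal n = (a, b, c) satisfies n·(r - P) = 0,
i.e. ax + by + cz = a·x₀ + b·y₀ + c·z₀.
d = 0·1 + 1·(-2) + 0·(-1)
  = 0 - 2 + 0
  = -2
Equation: y = -2

y = -2


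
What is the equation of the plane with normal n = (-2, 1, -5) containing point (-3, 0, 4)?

The plane through P with normal n = (a, b, c) satisfies n·(r - P) = 0,
i.e. ax + by + cz = a·x₀ + b·y₀ + c·z₀.
d = (-2)·(-3) + 1·0 + (-5)·4
  = 6 + 0 - 20
  = -14
Equation: -2x + y - 5z = -14

-2x + y - 5z = -14


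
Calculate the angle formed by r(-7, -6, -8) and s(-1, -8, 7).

r·s = (-7)·(-1) + (-6)·(-8) + (-8)·7 = 7 + 48 - 56 = -1
|r| = √((-7)² + (-6)² + (-8)²) = √149 ≈ 12.21
|s| = √((-1)² + (-8)² + 7²) = √114 ≈ 10.68
cos θ = (r·s)/(|r||s|) = -1/(12.21·10.68) ≈ -0.007673
θ = arccos(-0.007673) ≈ 90.44°

90.44°


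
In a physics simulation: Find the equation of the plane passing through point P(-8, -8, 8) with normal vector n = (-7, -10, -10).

The plane through P with normal n = (a, b, c) satisfies n·(r - P) = 0,
i.e. ax + by + cz = a·x₀ + b·y₀ + c·z₀.
d = (-7)·(-8) + (-10)·(-8) + (-10)·8
  = 56 + 80 - 80
  = 56
Equation: -7x - 10y - 10z = 56

-7x - 10y - 10z = 56


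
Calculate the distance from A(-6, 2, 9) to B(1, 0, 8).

d = √[(x₂-x₁)² + (y₂-y₁)² + (z₂-z₁)²]
  = √[7² + (-2)² + (-1)²]
  = √[49 + 4 + 1]
  = √54
  ≈ 7.348

7.348


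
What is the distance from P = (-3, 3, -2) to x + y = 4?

distance = |a·x₀ + b·y₀ + c·z₀ - d| / √(a² + b² + c²)
  = |1·(-3) + 1·3 + 0·(-2) - 4| / √(1² + 1² + 0²)
  = |-3 + 3 + 0 - 4| / √(1 + 1 + 0)
  = |-4| / √2
  = 4 / 1.414
  ≈ 2.828

2.828


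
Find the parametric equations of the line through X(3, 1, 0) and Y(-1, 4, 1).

Direction vector d = Y - X = (-1 - 3, 4 - 1, 1 + 0) = (-4, 3, 1)
Parametric form r = X + t·d:
x = 3 - 4t, y = 1 + 3t, z = 0 + t

x = 3 - 4t, y = 1 + 3t, z = 0 + t


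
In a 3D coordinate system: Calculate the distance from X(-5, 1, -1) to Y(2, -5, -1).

d = √[(x₂-x₁)² + (y₂-y₁)² + (z₂-z₁)²]
  = √[7² + (-6)² + 0²]
  = √[49 + 36 + 0]
  = √85
  ≈ 9.22

9.22


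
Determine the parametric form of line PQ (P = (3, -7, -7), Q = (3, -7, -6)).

Direction vector d = Q - P = (3 - 3, -7 + 7, -6 + 7) = (0, 0, 1)
Parametric form r = P + t·d:
x = 3, y = -7, z = -7 + t

x = 3, y = -7, z = -7 + t


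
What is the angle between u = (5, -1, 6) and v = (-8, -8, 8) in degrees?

u·v = 5·(-8) + (-1)·(-8) + 6·8 = -40 + 8 + 48 = 16
|u| = √(5² + (-1)² + 6²) = √62 ≈ 7.874
|v| = √((-8)² + (-8)² + 8²) = √192 ≈ 13.86
cos θ = (u·v)/(|u||v|) = 16/(7.874·13.86) ≈ 0.1466
θ = arccos(0.1466) ≈ 81.57°

81.57°


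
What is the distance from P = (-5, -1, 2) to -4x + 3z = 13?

distance = |a·x₀ + b·y₀ + c·z₀ - d| / √(a² + b² + c²)
  = |(-4)·(-5) + 0·(-1) + 3·2 - 13| / √((-4)² + 0² + 3²)
  = |20 + 0 + 6 - 13| / √(16 + 0 + 9)
  = |13| / √25
  = 13 / 5
  ≈ 2.6

2.6


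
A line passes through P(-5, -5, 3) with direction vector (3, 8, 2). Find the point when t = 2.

P(t) = P + t·d
  = (-5 + 3·2, -5 + 8·2, 3 + 2·2)
  = (-5 + 6, -5 + 16, 3 + 4)
  = (1, 11, 7)

(1, 11, 7)


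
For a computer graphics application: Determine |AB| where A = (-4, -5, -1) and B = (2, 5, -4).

d = √[(x₂-x₁)² + (y₂-y₁)² + (z₂-z₁)²]
  = √[6² + 10² + (-3)²]
  = √[36 + 100 + 9]
  = √145
  ≈ 12.04

12.04


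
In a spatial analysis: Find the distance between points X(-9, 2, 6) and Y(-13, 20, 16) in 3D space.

d = √[(x₂-x₁)² + (y₂-y₁)² + (z₂-z₁)²]
  = √[(-4)² + 18² + 10²]
  = √[16 + 324 + 100]
  = √440
  ≈ 20.98

20.98


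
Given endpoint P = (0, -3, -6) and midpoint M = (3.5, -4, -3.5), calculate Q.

Q = 2M - P
  = (2·3.5 - 0, 2·(-4) - (-3), 2·(-3.5) - (-6))
  = (7 + 0, -8 + 3, -7 + 6)
  = (7, -5, -1)

(7, -5, -1)


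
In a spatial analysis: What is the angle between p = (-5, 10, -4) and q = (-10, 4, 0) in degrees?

p·q = (-5)·(-10) + 10·4 + (-4)·0 = 50 + 40 + 0 = 90
|p| = √((-5)² + 10² + (-4)²) = √141 ≈ 11.87
|q| = √((-10)² + 4² + 0²) = √116 ≈ 10.77
cos θ = (p·q)/(|p||q|) = 90/(11.87·10.77) ≈ 0.7037
θ = arccos(0.7037) ≈ 45.27°

45.27°


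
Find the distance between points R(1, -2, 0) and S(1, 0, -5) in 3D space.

d = √[(x₂-x₁)² + (y₂-y₁)² + (z₂-z₁)²]
  = √[0² + 2² + (-5)²]
  = √[0 + 4 + 25]
  = √29
  ≈ 5.385

5.385


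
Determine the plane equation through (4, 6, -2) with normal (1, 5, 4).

The plane through P with normal n = (a, b, c) satisfies n·(r - P) = 0,
i.e. ax + by + cz = a·x₀ + b·y₀ + c·z₀.
d = 1·4 + 5·6 + 4·(-2)
  = 4 + 30 - 8
  = 26
Equation: x + 5y + 4z = 26

x + 5y + 4z = 26


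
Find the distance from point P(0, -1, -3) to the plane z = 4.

distance = |a·x₀ + b·y₀ + c·z₀ - d| / √(a² + b² + c²)
  = |0·0 + 0·(-1) + 1·(-3) - 4| / √(0² + 0² + 1²)
  = |0 + 0 - 3 - 4| / √(0 + 0 + 1)
  = |-7| / √1
  = 7 / 1
  ≈ 7

7


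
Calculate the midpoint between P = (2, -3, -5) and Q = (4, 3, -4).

M = ((x₁+x₂)/2, (y₁+y₂)/2, (z₁+z₂)/2)
  = ((2 + 4)/2, (-3 + 3)/2, (-5 - 4)/2)
  = (6/2, 0/2, -9/2)
  = (3, 0, -4.5)

(3, 0, -4.5)


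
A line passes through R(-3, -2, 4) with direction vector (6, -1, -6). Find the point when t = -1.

P(t) = R + t·d
  = (-3 + 6·(-1), -2 + (-1)·(-1), 4 + (-6)·(-1))
  = (-3 - 6, -2 + 1, 4 + 6)
  = (-9, -1, 10)

(-9, -1, 10)


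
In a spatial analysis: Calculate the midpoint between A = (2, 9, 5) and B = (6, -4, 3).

M = ((x₁+x₂)/2, (y₁+y₂)/2, (z₁+z₂)/2)
  = ((2 + 6)/2, (9 - 4)/2, (5 + 3)/2)
  = (8/2, 5/2, 8/2)
  = (4, 2.5, 4)

(4, 2.5, 4)


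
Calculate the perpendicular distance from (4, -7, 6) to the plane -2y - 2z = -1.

distance = |a·x₀ + b·y₀ + c·z₀ - d| / √(a² + b² + c²)
  = |0·4 + (-2)·(-7) + (-2)·6 - (-1)| / √(0² + (-2)² + (-2)²)
  = |0 + 14 - 12 + 1| / √(0 + 4 + 4)
  = |3| / √8
  = 3 / 2.828
  ≈ 1.061

1.061


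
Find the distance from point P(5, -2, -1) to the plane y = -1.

distance = |a·x₀ + b·y₀ + c·z₀ - d| / √(a² + b² + c²)
  = |0·5 + 1·(-2) + 0·(-1) - (-1)| / √(0² + 1² + 0²)
  = |0 - 2 + 0 + 1| / √(0 + 1 + 0)
  = |-1| / √1
  = 1 / 1
  ≈ 1

1


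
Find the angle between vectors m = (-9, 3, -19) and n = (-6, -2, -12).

m·n = (-9)·(-6) + 3·(-2) + (-19)·(-12) = 54 - 6 + 228 = 276
|m| = √((-9)² + 3² + (-19)²) = √451 ≈ 21.24
|n| = √((-6)² + (-2)² + (-12)²) = √184 ≈ 13.56
cos θ = (m·n)/(|m||n|) = 276/(21.24·13.56) ≈ 0.9581
θ = arccos(0.9581) ≈ 16.64°

16.64°


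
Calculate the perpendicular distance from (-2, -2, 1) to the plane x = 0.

distance = |a·x₀ + b·y₀ + c·z₀ - d| / √(a² + b² + c²)
  = |1·(-2) + 0·(-2) + 0·1 - 0| / √(1² + 0² + 0²)
  = |-2 + 0 + 0 + 0| / √(1 + 0 + 0)
  = |-2| / √1
  = 2 / 1
  ≈ 2

2


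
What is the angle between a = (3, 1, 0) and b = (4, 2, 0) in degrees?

a·b = 3·4 + 1·2 + 0·0 = 12 + 2 + 0 = 14
|a| = √(3² + 1² + 0²) = √10 ≈ 3.162
|b| = √(4² + 2² + 0²) = √20 ≈ 4.472
cos θ = (a·b)/(|a||b|) = 14/(3.162·4.472) ≈ 0.9899
θ = arccos(0.9899) ≈ 8.13°

8.13°


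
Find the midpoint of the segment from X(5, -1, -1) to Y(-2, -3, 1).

M = ((x₁+x₂)/2, (y₁+y₂)/2, (z₁+z₂)/2)
  = ((5 - 2)/2, (-1 - 3)/2, (-1 + 1)/2)
  = (3/2, -4/2, 0/2)
  = (1.5, -2, 0)

(1.5, -2, 0)


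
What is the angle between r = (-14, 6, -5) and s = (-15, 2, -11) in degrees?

r·s = (-14)·(-15) + 6·2 + (-5)·(-11) = 210 + 12 + 55 = 277
|r| = √((-14)² + 6² + (-5)²) = √257 ≈ 16.03
|s| = √((-15)² + 2² + (-11)²) = √350 ≈ 18.71
cos θ = (r·s)/(|r||s|) = 277/(16.03·18.71) ≈ 0.9236
θ = arccos(0.9236) ≈ 22.54°

22.54°


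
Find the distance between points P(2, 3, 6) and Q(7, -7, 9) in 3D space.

d = √[(x₂-x₁)² + (y₂-y₁)² + (z₂-z₁)²]
  = √[5² + (-10)² + 3²]
  = √[25 + 100 + 9]
  = √134
  ≈ 11.58

11.58


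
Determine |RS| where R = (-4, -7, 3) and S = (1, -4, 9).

d = √[(x₂-x₁)² + (y₂-y₁)² + (z₂-z₁)²]
  = √[5² + 3² + 6²]
  = √[25 + 9 + 36]
  = √70
  ≈ 8.367

8.367


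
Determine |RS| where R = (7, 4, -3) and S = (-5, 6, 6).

d = √[(x₂-x₁)² + (y₂-y₁)² + (z₂-z₁)²]
  = √[(-12)² + 2² + 9²]
  = √[144 + 4 + 81]
  = √229
  ≈ 15.13

15.13


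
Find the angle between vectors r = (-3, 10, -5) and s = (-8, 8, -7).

r·s = (-3)·(-8) + 10·8 + (-5)·(-7) = 24 + 80 + 35 = 139
|r| = √((-3)² + 10² + (-5)²) = √134 ≈ 11.58
|s| = √((-8)² + 8² + (-7)²) = √177 ≈ 13.3
cos θ = (r·s)/(|r||s|) = 139/(11.58·13.3) ≈ 0.9026
θ = arccos(0.9026) ≈ 25.5°

25.5°


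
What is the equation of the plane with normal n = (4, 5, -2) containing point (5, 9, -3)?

The plane through P with normal n = (a, b, c) satisfies n·(r - P) = 0,
i.e. ax + by + cz = a·x₀ + b·y₀ + c·z₀.
d = 4·5 + 5·9 + (-2)·(-3)
  = 20 + 45 + 6
  = 71
Equation: 4x + 5y - 2z = 71

4x + 5y - 2z = 71


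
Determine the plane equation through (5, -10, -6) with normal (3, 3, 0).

The plane through P with normal n = (a, b, c) satisfies n·(r - P) = 0,
i.e. ax + by + cz = a·x₀ + b·y₀ + c·z₀.
d = 3·5 + 3·(-10) + 0·(-6)
  = 15 - 30 + 0
  = -15
Equation: 3x + 3y = -15

3x + 3y = -15


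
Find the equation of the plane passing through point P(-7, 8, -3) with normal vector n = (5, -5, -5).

The plane through P with normal n = (a, b, c) satisfies n·(r - P) = 0,
i.e. ax + by + cz = a·x₀ + b·y₀ + c·z₀.
d = 5·(-7) + (-5)·8 + (-5)·(-3)
  = -35 - 40 + 15
  = -60
Equation: 5x - 5y - 5z = -60

5x - 5y - 5z = -60


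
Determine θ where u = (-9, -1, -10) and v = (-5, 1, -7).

u·v = (-9)·(-5) + (-1)·1 + (-10)·(-7) = 45 - 1 + 70 = 114
|u| = √((-9)² + (-1)² + (-10)²) = √182 ≈ 13.49
|v| = √((-5)² + 1² + (-7)²) = √75 ≈ 8.66
cos θ = (u·v)/(|u||v|) = 114/(13.49·8.66) ≈ 0.9757
θ = arccos(0.9757) ≈ 12.64°

12.64°


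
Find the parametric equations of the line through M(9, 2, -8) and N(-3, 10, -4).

Direction vector d = N - M = (-3 - 9, 10 - 2, -4 + 8) = (-12, 8, 4)
Parametric form r = M + t·d:
x = 9 - 12t, y = 2 + 8t, z = -8 + 4t

x = 9 - 12t, y = 2 + 8t, z = -8 + 4t


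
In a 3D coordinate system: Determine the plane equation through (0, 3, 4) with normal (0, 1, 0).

The plane through P with normal n = (a, b, c) satisfies n·(r - P) = 0,
i.e. ax + by + cz = a·x₀ + b·y₀ + c·z₀.
d = 0·0 + 1·3 + 0·4
  = 0 + 3 + 0
  = 3
Equation: y = 3

y = 3


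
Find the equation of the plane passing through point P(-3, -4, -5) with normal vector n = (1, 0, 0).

The plane through P with normal n = (a, b, c) satisfies n·(r - P) = 0,
i.e. ax + by + cz = a·x₀ + b·y₀ + c·z₀.
d = 1·(-3) + 0·(-4) + 0·(-5)
  = -3 + 0 + 0
  = -3
Equation: x = -3

x = -3


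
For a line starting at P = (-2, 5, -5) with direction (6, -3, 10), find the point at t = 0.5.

P(t) = P + t·d
  = (-2 + 6·0.5, 5 + (-3)·0.5, -5 + 10·0.5)
  = (-2 + 3, 5 - 1.5, -5 + 5)
  = (1, 3.5, 0)

(1, 3.5, 0)


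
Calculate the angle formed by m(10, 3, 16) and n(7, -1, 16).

m·n = 10·7 + 3·(-1) + 16·16 = 70 - 3 + 256 = 323
|m| = √(10² + 3² + 16²) = √365 ≈ 19.1
|n| = √(7² + (-1)² + 16²) = √306 ≈ 17.49
cos θ = (m·n)/(|m||n|) = 323/(19.1·17.49) ≈ 0.9665
θ = arccos(0.9665) ≈ 14.88°

14.88°


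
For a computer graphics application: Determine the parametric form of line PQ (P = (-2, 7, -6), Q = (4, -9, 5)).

Direction vector d = Q - P = (4 + 2, -9 - 7, 5 + 6) = (6, -16, 11)
Parametric form r = P + t·d:
x = -2 + 6t, y = 7 - 16t, z = -6 + 11t

x = -2 + 6t, y = 7 - 16t, z = -6 + 11t


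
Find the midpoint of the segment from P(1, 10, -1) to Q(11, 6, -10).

M = ((x₁+x₂)/2, (y₁+y₂)/2, (z₁+z₂)/2)
  = ((1 + 11)/2, (10 + 6)/2, (-1 - 10)/2)
  = (12/2, 16/2, -11/2)
  = (6, 8, -5.5)

(6, 8, -5.5)


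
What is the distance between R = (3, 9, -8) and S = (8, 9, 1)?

d = √[(x₂-x₁)² + (y₂-y₁)² + (z₂-z₁)²]
  = √[5² + 0² + 9²]
  = √[25 + 0 + 81]
  = √106
  ≈ 10.3

10.3


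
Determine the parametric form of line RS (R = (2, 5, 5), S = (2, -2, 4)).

Direction vector d = S - R = (2 - 2, -2 - 5, 4 - 5) = (0, -7, -1)
Parametric form r = R + t·d:
x = 2, y = 5 - 7t, z = 5 - t

x = 2, y = 5 - 7t, z = 5 - t


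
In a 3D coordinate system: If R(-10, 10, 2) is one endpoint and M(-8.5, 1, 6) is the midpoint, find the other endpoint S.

S = 2M - R
  = (2·(-8.5) - (-10), 2·1 - 10, 2·6 - 2)
  = (-17 + 10, 2 - 10, 12 - 2)
  = (-7, -8, 10)

(-7, -8, 10)


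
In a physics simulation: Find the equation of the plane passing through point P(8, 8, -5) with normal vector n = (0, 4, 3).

The plane through P with normal n = (a, b, c) satisfies n·(r - P) = 0,
i.e. ax + by + cz = a·x₀ + b·y₀ + c·z₀.
d = 0·8 + 4·8 + 3·(-5)
  = 0 + 32 - 15
  = 17
Equation: 4y + 3z = 17

4y + 3z = 17


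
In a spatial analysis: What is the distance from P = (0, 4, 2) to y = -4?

distance = |a·x₀ + b·y₀ + c·z₀ - d| / √(a² + b² + c²)
  = |0·0 + 1·4 + 0·2 - (-4)| / √(0² + 1² + 0²)
  = |0 + 4 + 0 + 4| / √(0 + 1 + 0)
  = |8| / √1
  = 8 / 1
  ≈ 8

8


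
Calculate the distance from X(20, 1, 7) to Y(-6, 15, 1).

d = √[(x₂-x₁)² + (y₂-y₁)² + (z₂-z₁)²]
  = √[(-26)² + 14² + (-6)²]
  = √[676 + 196 + 36]
  = √908
  ≈ 30.13

30.13


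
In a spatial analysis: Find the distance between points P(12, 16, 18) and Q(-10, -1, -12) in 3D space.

d = √[(x₂-x₁)² + (y₂-y₁)² + (z₂-z₁)²]
  = √[(-22)² + (-17)² + (-30)²]
  = √[484 + 289 + 900]
  = √1673
  ≈ 40.9

40.9


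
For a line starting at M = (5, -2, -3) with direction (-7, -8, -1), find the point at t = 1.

P(t) = M + t·d
  = (5 + (-7)·1, -2 + (-8)·1, -3 + (-1)·1)
  = (5 - 7, -2 - 8, -3 - 1)
  = (-2, -10, -4)

(-2, -10, -4)


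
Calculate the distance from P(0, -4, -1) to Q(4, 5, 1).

d = √[(x₂-x₁)² + (y₂-y₁)² + (z₂-z₁)²]
  = √[4² + 9² + 2²]
  = √[16 + 81 + 4]
  = √101
  ≈ 10.05

10.05


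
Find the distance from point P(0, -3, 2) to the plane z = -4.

distance = |a·x₀ + b·y₀ + c·z₀ - d| / √(a² + b² + c²)
  = |0·0 + 0·(-3) + 1·2 - (-4)| / √(0² + 0² + 1²)
  = |0 + 0 + 2 + 4| / √(0 + 0 + 1)
  = |6| / √1
  = 6 / 1
  ≈ 6

6


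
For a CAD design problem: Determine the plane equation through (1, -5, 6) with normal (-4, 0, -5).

The plane through P with normal n = (a, b, c) satisfies n·(r - P) = 0,
i.e. ax + by + cz = a·x₀ + b·y₀ + c·z₀.
d = (-4)·1 + 0·(-5) + (-5)·6
  = -4 + 0 - 30
  = -34
Equation: -4x - 5z = -34

-4x - 5z = -34


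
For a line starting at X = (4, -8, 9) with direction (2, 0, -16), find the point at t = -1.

P(t) = X + t·d
  = (4 + 2·(-1), -8 + 0·(-1), 9 + (-16)·(-1))
  = (4 - 2, -8 + 0, 9 + 16)
  = (2, -8, 25)

(2, -8, 25)


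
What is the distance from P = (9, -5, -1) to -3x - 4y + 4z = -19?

distance = |a·x₀ + b·y₀ + c·z₀ - d| / √(a² + b² + c²)
  = |(-3)·9 + (-4)·(-5) + 4·(-1) - (-19)| / √((-3)² + (-4)² + 4²)
  = |-27 + 20 - 4 + 19| / √(9 + 16 + 16)
  = |8| / √41
  = 8 / 6.403
  ≈ 1.249

1.249


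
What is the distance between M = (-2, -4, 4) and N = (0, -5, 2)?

d = √[(x₂-x₁)² + (y₂-y₁)² + (z₂-z₁)²]
  = √[2² + (-1)² + (-2)²]
  = √[4 + 1 + 4]
  = √9
  ≈ 3

3


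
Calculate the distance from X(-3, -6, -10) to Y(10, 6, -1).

d = √[(x₂-x₁)² + (y₂-y₁)² + (z₂-z₁)²]
  = √[13² + 12² + 9²]
  = √[169 + 144 + 81]
  = √394
  ≈ 19.85

19.85


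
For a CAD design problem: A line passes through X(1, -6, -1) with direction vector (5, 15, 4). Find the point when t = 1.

P(t) = X + t·d
  = (1 + 5·1, -6 + 15·1, -1 + 4·1)
  = (1 + 5, -6 + 15, -1 + 4)
  = (6, 9, 3)

(6, 9, 3)


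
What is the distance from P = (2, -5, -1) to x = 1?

distance = |a·x₀ + b·y₀ + c·z₀ - d| / √(a² + b² + c²)
  = |1·2 + 0·(-5) + 0·(-1) - 1| / √(1² + 0² + 0²)
  = |2 + 0 + 0 - 1| / √(1 + 0 + 0)
  = |1| / √1
  = 1 / 1
  ≈ 1

1


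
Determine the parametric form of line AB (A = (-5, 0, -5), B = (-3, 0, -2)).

Direction vector d = B - A = (-3 + 5, 0 + 0, -2 + 5) = (2, 0, 3)
Parametric form r = A + t·d:
x = -5 + 2t, y = 0, z = -5 + 3t

x = -5 + 2t, y = 0, z = -5 + 3t


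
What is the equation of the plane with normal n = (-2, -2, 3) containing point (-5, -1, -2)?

The plane through P with normal n = (a, b, c) satisfies n·(r - P) = 0,
i.e. ax + by + cz = a·x₀ + b·y₀ + c·z₀.
d = (-2)·(-5) + (-2)·(-1) + 3·(-2)
  = 10 + 2 - 6
  = 6
Equation: -2x - 2y + 3z = 6

-2x - 2y + 3z = 6


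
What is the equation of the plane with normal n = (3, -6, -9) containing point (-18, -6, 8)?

The plane through P with normal n = (a, b, c) satisfies n·(r - P) = 0,
i.e. ax + by + cz = a·x₀ + b·y₀ + c·z₀.
d = 3·(-18) + (-6)·(-6) + (-9)·8
  = -54 + 36 - 72
  = -90
Equation: 3x - 6y - 9z = -90

3x - 6y - 9z = -90


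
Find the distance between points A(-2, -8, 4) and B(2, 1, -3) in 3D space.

d = √[(x₂-x₁)² + (y₂-y₁)² + (z₂-z₁)²]
  = √[4² + 9² + (-7)²]
  = √[16 + 81 + 49]
  = √146
  ≈ 12.08

12.08


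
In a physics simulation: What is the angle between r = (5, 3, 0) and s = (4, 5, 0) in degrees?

r·s = 5·4 + 3·5 + 0·0 = 20 + 15 + 0 = 35
|r| = √(5² + 3² + 0²) = √34 ≈ 5.831
|s| = √(4² + 5² + 0²) = √41 ≈ 6.403
cos θ = (r·s)/(|r||s|) = 35/(5.831·6.403) ≈ 0.9374
θ = arccos(0.9374) ≈ 20.38°

20.38°


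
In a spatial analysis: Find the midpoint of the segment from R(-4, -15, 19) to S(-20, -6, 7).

M = ((x₁+x₂)/2, (y₁+y₂)/2, (z₁+z₂)/2)
  = ((-4 - 20)/2, (-15 - 6)/2, (19 + 7)/2)
  = (-24/2, -21/2, 26/2)
  = (-12, -10.5, 13)

(-12, -10.5, 13)


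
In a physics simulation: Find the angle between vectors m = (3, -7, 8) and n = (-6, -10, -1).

m·n = 3·(-6) + (-7)·(-10) + 8·(-1) = -18 + 70 - 8 = 44
|m| = √(3² + (-7)² + 8²) = √122 ≈ 11.05
|n| = √((-6)² + (-10)² + (-1)²) = √137 ≈ 11.7
cos θ = (m·n)/(|m||n|) = 44/(11.05·11.7) ≈ 0.3403
θ = arccos(0.3403) ≈ 70.1°

70.1°


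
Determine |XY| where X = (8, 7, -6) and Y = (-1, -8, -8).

d = √[(x₂-x₁)² + (y₂-y₁)² + (z₂-z₁)²]
  = √[(-9)² + (-15)² + (-2)²]
  = √[81 + 225 + 4]
  = √310
  ≈ 17.61

17.61


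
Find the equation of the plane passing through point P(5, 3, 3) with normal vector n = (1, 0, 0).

The plane through P with normal n = (a, b, c) satisfies n·(r - P) = 0,
i.e. ax + by + cz = a·x₀ + b·y₀ + c·z₀.
d = 1·5 + 0·3 + 0·3
  = 5 + 0 + 0
  = 5
Equation: x = 5

x = 5


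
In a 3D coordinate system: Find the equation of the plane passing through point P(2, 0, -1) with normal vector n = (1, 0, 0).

The plane through P with normal n = (a, b, c) satisfies n·(r - P) = 0,
i.e. ax + by + cz = a·x₀ + b·y₀ + c·z₀.
d = 1·2 + 0·0 + 0·(-1)
  = 2 + 0 + 0
  = 2
Equation: x = 2

x = 2


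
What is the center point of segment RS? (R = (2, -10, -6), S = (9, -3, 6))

M = ((x₁+x₂)/2, (y₁+y₂)/2, (z₁+z₂)/2)
  = ((2 + 9)/2, (-10 - 3)/2, (-6 + 6)/2)
  = (11/2, -13/2, 0/2)
  = (5.5, -6.5, 0)

(5.5, -6.5, 0)


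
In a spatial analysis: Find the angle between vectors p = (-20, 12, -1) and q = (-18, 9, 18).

p·q = (-20)·(-18) + 12·9 + (-1)·18 = 360 + 108 - 18 = 450
|p| = √((-20)² + 12² + (-1)²) = √545 ≈ 23.35
|q| = √((-18)² + 9² + 18²) = √729 ≈ 27
cos θ = (p·q)/(|p||q|) = 450/(23.35·27) ≈ 0.7139
θ = arccos(0.7139) ≈ 44.45°

44.45°


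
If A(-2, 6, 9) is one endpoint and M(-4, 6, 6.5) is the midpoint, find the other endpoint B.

B = 2M - A
  = (2·(-4) - (-2), 2·6 - 6, 2·6.5 - 9)
  = (-8 + 2, 12 - 6, 13 - 9)
  = (-6, 6, 4)

(-6, 6, 4)


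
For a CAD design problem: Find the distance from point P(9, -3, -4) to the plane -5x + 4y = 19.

distance = |a·x₀ + b·y₀ + c·z₀ - d| / √(a² + b² + c²)
  = |(-5)·9 + 4·(-3) + 0·(-4) - 19| / √((-5)² + 4² + 0²)
  = |-45 - 12 + 0 - 19| / √(25 + 16 + 0)
  = |-76| / √41
  = 76 / 6.403
  ≈ 11.87

11.87


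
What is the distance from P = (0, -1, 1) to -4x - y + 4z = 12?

distance = |a·x₀ + b·y₀ + c·z₀ - d| / √(a² + b² + c²)
  = |(-4)·0 + (-1)·(-1) + 4·1 - 12| / √((-4)² + (-1)² + 4²)
  = |0 + 1 + 4 - 12| / √(16 + 1 + 16)
  = |-7| / √33
  = 7 / 5.745
  ≈ 1.219

1.219


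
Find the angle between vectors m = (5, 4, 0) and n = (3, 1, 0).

m·n = 5·3 + 4·1 + 0·0 = 15 + 4 + 0 = 19
|m| = √(5² + 4² + 0²) = √41 ≈ 6.403
|n| = √(3² + 1² + 0²) = √10 ≈ 3.162
cos θ = (m·n)/(|m||n|) = 19/(6.403·3.162) ≈ 0.9383
θ = arccos(0.9383) ≈ 20.22°

20.22°


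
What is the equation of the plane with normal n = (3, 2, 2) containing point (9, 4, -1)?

The plane through P with normal n = (a, b, c) satisfies n·(r - P) = 0,
i.e. ax + by + cz = a·x₀ + b·y₀ + c·z₀.
d = 3·9 + 2·4 + 2·(-1)
  = 27 + 8 - 2
  = 33
Equation: 3x + 2y + 2z = 33

3x + 2y + 2z = 33


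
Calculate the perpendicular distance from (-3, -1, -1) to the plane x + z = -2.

distance = |a·x₀ + b·y₀ + c·z₀ - d| / √(a² + b² + c²)
  = |1·(-3) + 0·(-1) + 1·(-1) - (-2)| / √(1² + 0² + 1²)
  = |-3 + 0 - 1 + 2| / √(1 + 0 + 1)
  = |-2| / √2
  = 2 / 1.414
  ≈ 1.414

1.414


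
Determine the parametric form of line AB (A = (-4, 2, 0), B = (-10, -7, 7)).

Direction vector d = B - A = (-10 + 4, -7 - 2, 7 + 0) = (-6, -9, 7)
Parametric form r = A + t·d:
x = -4 - 6t, y = 2 - 9t, z = 0 + 7t

x = -4 - 6t, y = 2 - 9t, z = 0 + 7t


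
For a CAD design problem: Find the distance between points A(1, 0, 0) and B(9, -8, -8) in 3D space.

d = √[(x₂-x₁)² + (y₂-y₁)² + (z₂-z₁)²]
  = √[8² + (-8)² + (-8)²]
  = √[64 + 64 + 64]
  = √192
  ≈ 13.86

13.86


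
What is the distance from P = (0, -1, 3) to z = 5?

distance = |a·x₀ + b·y₀ + c·z₀ - d| / √(a² + b² + c²)
  = |0·0 + 0·(-1) + 1·3 - 5| / √(0² + 0² + 1²)
  = |0 + 0 + 3 - 5| / √(0 + 0 + 1)
  = |-2| / √1
  = 2 / 1
  ≈ 2

2


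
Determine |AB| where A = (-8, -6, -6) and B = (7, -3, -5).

d = √[(x₂-x₁)² + (y₂-y₁)² + (z₂-z₁)²]
  = √[15² + 3² + 1²]
  = √[225 + 9 + 1]
  = √235
  ≈ 15.33

15.33


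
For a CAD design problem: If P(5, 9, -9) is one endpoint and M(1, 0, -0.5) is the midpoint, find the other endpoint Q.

Q = 2M - P
  = (2·1 - 5, 2·0 - 9, 2·(-0.5) - (-9))
  = (2 - 5, 0 - 9, -1 + 9)
  = (-3, -9, 8)

(-3, -9, 8)


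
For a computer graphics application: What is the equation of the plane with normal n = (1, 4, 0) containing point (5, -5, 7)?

The plane through P with normal n = (a, b, c) satisfies n·(r - P) = 0,
i.e. ax + by + cz = a·x₀ + b·y₀ + c·z₀.
d = 1·5 + 4·(-5) + 0·7
  = 5 - 20 + 0
  = -15
Equation: x + 4y = -15

x + 4y = -15


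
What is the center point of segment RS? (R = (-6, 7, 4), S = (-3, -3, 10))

M = ((x₁+x₂)/2, (y₁+y₂)/2, (z₁+z₂)/2)
  = ((-6 - 3)/2, (7 - 3)/2, (4 + 10)/2)
  = (-9/2, 4/2, 14/2)
  = (-4.5, 2, 7)

(-4.5, 2, 7)


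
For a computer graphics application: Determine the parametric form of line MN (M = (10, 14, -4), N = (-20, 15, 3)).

Direction vector d = N - M = (-20 - 10, 15 - 14, 3 + 4) = (-30, 1, 7)
Parametric form r = M + t·d:
x = 10 - 30t, y = 14 + t, z = -4 + 7t

x = 10 - 30t, y = 14 + t, z = -4 + 7t
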